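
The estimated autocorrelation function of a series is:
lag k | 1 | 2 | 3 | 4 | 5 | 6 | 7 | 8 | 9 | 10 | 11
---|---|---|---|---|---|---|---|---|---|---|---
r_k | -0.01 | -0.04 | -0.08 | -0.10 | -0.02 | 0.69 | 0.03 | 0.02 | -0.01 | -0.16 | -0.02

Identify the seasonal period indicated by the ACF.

The largest autocorrelation is r_6 = 0.69; the remaining lags stay at or below 0.03.
The dominant spike at lag 6 indicates a seasonal period of 6.

6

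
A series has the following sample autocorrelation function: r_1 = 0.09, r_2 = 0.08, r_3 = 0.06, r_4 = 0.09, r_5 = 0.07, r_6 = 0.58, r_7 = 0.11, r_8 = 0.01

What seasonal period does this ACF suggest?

6

The largest autocorrelation is r_6 = 0.58; the remaining lags stay at or below 0.11.
The dominant spike at lag 6 indicates a seasonal period of 6.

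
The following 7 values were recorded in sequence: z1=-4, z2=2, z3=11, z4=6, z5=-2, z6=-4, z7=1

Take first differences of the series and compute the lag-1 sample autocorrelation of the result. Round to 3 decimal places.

First differences Δz: 6, 9, -5, -8, -2, 5
Mean of differences = 0.8333
Numerator Σ(Δz_t−Δz̄)(Δz_{t+1}−Δz̄) = 59.3056
Denominator Σ(Δz_t−Δz̄)² = 230.8333
r_1(Δz) = 59.3056 / 230.8333 = 0.257

0.257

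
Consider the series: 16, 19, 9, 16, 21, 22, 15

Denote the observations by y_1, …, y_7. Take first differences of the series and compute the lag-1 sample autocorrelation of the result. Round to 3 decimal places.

-0.286

First differences Δy: 3, -10, 7, 5, 1, -7
Mean of differences = -0.1667
Numerator Σ(Δy_t−Δȳ)(Δy_{t+1}−Δȳ) = -66.5278
Denominator Σ(Δy_t−Δȳ)² = 232.8333
r_1(Δy) = -66.5278 / 232.8333 = -0.286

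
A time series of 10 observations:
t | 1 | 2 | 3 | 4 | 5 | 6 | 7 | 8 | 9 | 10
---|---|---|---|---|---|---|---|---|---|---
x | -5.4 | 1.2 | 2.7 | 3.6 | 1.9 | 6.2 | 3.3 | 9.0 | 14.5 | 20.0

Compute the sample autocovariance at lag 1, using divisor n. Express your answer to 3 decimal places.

Mean x̄ = (-5.4 + 1.2 + 2.7 + 3.6 + 1.9 + 6.2 + 3.3 + 9.0 + 14.5 + 20.0)/10 = 5.7000
Σ_{t=1}^{9}(x_t−x̄)(x_{t+1}−x̄) = 221.5900
γ_1 = 221.5900 / 10 = 22.159

22.159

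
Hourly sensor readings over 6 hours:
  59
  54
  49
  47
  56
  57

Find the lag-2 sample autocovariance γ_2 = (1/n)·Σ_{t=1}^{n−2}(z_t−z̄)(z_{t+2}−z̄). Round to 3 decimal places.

-10.037

Mean z̄ = (59 + 54 + 49 + 47 + 56 + 57)/6 = 53.6667
Deviations: 5.3333, 0.3333, -4.6667, -6.6667, 2.3333, 3.3333
Σ_{t=1}^{4}(z_t−z̄)(z_{t+2}−z̄) = -60.2222
γ_2 = -60.2222 / 6 = -10.037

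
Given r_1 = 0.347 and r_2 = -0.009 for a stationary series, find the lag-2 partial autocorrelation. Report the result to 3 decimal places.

-0.147

φ_{22} = (r_2 − r_1²) / (1 − r_1²)
r_1² = (0.347)² = 0.120409
Numerator = -0.009 − 0.1204 = -0.1294; denominator = 1 − 0.1204 = 0.8796
φ_{22} = -0.1294 / 0.8796 = -0.147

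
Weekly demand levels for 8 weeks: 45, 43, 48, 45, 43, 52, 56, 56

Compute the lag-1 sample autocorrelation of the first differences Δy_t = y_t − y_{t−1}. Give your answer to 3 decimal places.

First differences Δy: -2, 5, -3, -2, 9, 4, 0
Mean of differences = 1.5714
Numerator Σ(Δy_t−Δȳ)(Δy_{t+1}−Δȳ) = -23.8980
Denominator Σ(Δy_t−Δȳ)² = 121.7143
r_1(Δy) = -23.8980 / 121.7143 = -0.196

-0.196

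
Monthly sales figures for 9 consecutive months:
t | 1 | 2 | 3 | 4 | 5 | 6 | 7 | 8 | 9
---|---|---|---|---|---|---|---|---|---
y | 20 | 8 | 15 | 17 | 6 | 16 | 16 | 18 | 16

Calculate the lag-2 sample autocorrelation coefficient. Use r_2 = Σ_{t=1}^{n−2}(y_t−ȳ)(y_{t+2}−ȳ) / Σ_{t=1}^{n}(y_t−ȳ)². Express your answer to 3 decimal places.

-0.111

Mean ȳ = (20 + 8 + 15 + 17 + 6 + 16 + 16 + 18 + 16)/9 = 14.6667
Numerator Σ_{t=1}^{7}(y_t−ȳ)(y_{t+2}−ȳ) = -18.8889
Denominator Σ(y_t−ȳ)² = 170.0000
r_2 = -18.8889 / 170.0000 = -0.111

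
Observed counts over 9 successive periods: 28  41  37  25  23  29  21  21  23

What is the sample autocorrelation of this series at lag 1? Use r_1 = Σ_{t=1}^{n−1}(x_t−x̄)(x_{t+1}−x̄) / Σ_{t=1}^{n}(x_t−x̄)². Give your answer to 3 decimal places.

0.436

Mean x̄ = (28 + 41 + 37 + 25 + 23 + 29 + 21 + 21 + 23)/9 = 27.5556
Numerator Σ_{t=1}^{8}(x_t−x̄)(x_{t+1}−x̄) = 177.2469
Denominator Σ(x_t−x̄)² = 406.2222
r_1 = 177.2469 / 406.2222 = 0.436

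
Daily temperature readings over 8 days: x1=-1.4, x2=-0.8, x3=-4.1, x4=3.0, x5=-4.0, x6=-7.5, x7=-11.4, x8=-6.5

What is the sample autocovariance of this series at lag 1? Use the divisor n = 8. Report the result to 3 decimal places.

6.453

Mean x̄ = (-1.4 − 0.8 − 4.1 + 3.0 − 4.0 − 7.5 − 11.4 − 6.5)/8 = -4.0875
Σ_{t=1}^{7}(x_t−x̄)(x_{t+1}−x̄) = 51.6223
γ_1 = 51.6223 / 8 = 6.453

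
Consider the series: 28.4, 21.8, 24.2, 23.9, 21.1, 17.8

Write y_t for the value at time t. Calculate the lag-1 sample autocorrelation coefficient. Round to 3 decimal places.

Mean ȳ = (28.4 + 21.8 + 24.2 + 23.9 + 21.1 + 17.8)/6 = 22.8667
Deviations from mean: 5.5333, -1.0667, 1.3333, 1.0333, -1.7667, -5.0667
Numerator Σ_{t=1}^{5}(y_t−ȳ)(y_{t+1}−ȳ) = 1.1789
Denominator Σ(y_t−ȳ)² = 63.3933
r_1 = 1.1789 / 63.3933 = 0.019

0.019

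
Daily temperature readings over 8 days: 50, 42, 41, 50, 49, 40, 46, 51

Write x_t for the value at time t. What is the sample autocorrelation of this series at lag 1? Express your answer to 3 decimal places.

-0.147

Mean x̄ = (50 + 42 + 41 + 50 + 49 + 40 + 46 + 51)/8 = 46.1250
Deviations from mean: 3.8750, -4.1250, -5.1250, 3.8750, 2.8750, -6.1250, -0.1250, 4.8750
Σ(x_t−x̄)(x_{t+1}−x̄) = (-15.9844) + (21.1406) + (-19.8594) + (11.1406) + (-17.6094) + (0.7656) + (-0.6094) = -21.0156
Denominator Σ(x_t−x̄)² = 142.8750
r_1 = -21.0156 / 142.8750 = -0.147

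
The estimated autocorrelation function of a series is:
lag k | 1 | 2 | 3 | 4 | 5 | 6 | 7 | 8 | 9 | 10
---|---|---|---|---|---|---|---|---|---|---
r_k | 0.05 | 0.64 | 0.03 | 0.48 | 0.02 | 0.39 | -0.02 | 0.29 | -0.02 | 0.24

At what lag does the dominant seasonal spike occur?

The largest autocorrelation is r_2 = 0.64, with weaker echoes at lags 4 (0.48), 6 (0.39), 8 (0.29) and 10 (0.24); the remaining lags stay at or below 0.05.
The dominant spike at lag 2 indicates a seasonal period of 2.

2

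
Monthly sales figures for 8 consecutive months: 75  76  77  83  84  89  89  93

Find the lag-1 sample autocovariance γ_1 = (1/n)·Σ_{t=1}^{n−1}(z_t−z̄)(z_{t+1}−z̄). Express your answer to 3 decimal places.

24.992

Mean z̄ = (75 + 76 + 77 + 83 + 84 + 89 + 89 + 93)/8 = 83.2500
Deviations: -8.2500, -7.2500, -6.2500, -0.2500, 0.7500, 5.7500, 5.7500, 9.7500
Σ_{t=1}^{7}(z_t−z̄)(z_{t+1}−z̄) = 199.9375
γ_1 = 199.9375 / 8 = 24.992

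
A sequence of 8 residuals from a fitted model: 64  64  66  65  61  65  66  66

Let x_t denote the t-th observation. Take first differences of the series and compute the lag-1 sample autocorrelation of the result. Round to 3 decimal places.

First differences Δx: 0, 2, -1, -4, 4, 1, 0
Mean of differences = 0.2857
Numerator Σ(Δx_t−Δx̄)(Δx_{t+1}−Δx̄) = -10.6531
Denominator Σ(Δx_t−Δx̄)² = 37.4286
r_1(Δx) = -10.6531 / 37.4286 = -0.285

-0.285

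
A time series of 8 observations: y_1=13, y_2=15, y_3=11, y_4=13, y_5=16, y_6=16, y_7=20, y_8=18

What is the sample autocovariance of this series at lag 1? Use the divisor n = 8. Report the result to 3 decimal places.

Mean ȳ = (13 + 15 + 11 + 13 + 16 + 16 + 20 + 18)/8 = 15.2500
Σ_{t=1}^{7}(y_t−ȳ)(y_{t+1}−ȳ) = 26.6875
γ_1 = 26.6875 / 8 = 3.336

3.336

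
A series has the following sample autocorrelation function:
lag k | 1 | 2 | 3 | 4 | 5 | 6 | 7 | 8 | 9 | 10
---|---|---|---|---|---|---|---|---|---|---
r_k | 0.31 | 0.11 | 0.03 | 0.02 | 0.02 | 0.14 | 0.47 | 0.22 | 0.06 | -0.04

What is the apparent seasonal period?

7

The largest autocorrelation is r_7 = 0.47; the remaining lags stay at or below 0.31. The elevated value at lag 1 (0.31), dropping to 0.11 at lag 2, reflects decaying short-term dependence rather than seasonality.
The dominant spike at lag 7 indicates a seasonal period of 7.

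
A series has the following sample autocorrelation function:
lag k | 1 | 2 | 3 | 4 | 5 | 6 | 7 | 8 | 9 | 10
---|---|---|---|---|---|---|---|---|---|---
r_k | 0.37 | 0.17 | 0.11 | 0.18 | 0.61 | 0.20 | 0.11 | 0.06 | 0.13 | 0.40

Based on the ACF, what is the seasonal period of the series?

5

The largest autocorrelation is r_5 = 0.61, with a weaker echo at lag 10 (0.40); the remaining lags stay at or below 0.37. The elevated value at lag 1 (0.37), dropping to 0.17 at lag 2, reflects decaying short-term dependence rather than seasonality.
The dominant spike at lag 5 indicates a seasonal period of 5.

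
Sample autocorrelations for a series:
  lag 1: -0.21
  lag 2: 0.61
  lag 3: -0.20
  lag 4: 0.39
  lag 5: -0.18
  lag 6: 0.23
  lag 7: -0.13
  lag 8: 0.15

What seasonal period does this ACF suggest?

The largest autocorrelation is r_2 = 0.61, with weaker echoes at lags 4 (0.39), 6 (0.23) and 8 (0.15); the remaining lags stay at or below -0.13.
The dominant spike at lag 2 indicates a seasonal period of 2.

2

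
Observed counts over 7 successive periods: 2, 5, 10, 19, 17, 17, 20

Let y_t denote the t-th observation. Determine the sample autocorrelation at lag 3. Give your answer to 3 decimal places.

Mean ȳ = (2 + 5 + 10 + 19 + 17 + 17 + 20)/7 = 12.8571
Deviations from mean: -10.8571, -7.8571, -2.8571, 6.1429, 4.1429, 4.1429, 7.1429
Σ(y_t−ȳ)(y_{t+3}−ȳ) = (-66.6939) + (-32.5510) + (-11.8367) + (43.8776) = -67.2041
Denominator Σ(y_t−ȳ)² = 310.8571
r_3 = -67.2041 / 310.8571 = -0.216

-0.216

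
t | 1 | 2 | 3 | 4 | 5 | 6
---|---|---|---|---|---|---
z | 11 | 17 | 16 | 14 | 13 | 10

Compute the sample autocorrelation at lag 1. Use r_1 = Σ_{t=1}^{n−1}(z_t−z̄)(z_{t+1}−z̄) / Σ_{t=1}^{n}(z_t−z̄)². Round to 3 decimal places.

Mean z̄ = (11 + 17 + 16 + 14 + 13 + 10)/6 = 13.5000
Σ(z_t−z̄)(z_{t+1}−z̄) = (-8.7500) + (8.7500) + (1.2500) + (-0.2500) + (1.7500) = 2.7500
Denominator Σ(z_t−z̄)² = 37.5000
r_1 = 2.7500 / 37.5000 = 0.073

0.073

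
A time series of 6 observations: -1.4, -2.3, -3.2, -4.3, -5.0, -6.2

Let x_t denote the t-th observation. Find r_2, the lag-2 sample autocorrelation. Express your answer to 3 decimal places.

0.073

Mean x̄ = (-1.4 − 2.3 − 3.2 − 4.3 − 5.0 − 6.2)/6 = -3.7333
Deviations from mean: 2.3333, 1.4333, 0.5333, -0.5667, -1.2667, -2.4667
Numerator Σ_{t=1}^{4}(x_t−x̄)(x_{t+2}−x̄) = 1.1544
Denominator Σ(x_t−x̄)² = 15.7933
r_2 = 1.1544 / 15.7933 = 0.073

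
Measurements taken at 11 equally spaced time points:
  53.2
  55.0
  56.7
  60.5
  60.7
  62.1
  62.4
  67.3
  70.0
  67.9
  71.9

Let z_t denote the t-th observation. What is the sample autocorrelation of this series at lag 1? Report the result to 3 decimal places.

Mean z̄ = (53.2 + 55.0 + 56.7 + 60.5 + 60.7 + 62.1 + 62.4 + 67.3 + 70.0 + 67.9 + 71.9)/11 = 62.5182
Numerator Σ_{t=1}^{10}(z_t−z̄)(z_{t+1}−z̄) = 255.9879
Denominator Σ(z_t−z̄)² = 380.5964
r_1 = 255.9879 / 380.5964 = 0.673

0.673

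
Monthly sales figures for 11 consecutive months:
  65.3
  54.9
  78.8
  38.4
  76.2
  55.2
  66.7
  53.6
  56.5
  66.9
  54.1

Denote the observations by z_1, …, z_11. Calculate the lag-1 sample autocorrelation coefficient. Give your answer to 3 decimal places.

-0.807

Mean z̄ = (65.3 + 54.9 + 78.8 + 38.4 + 76.2 + 55.2 + 66.7 + 53.6 + 56.5 + 66.9 + 54.1)/11 = 60.6000
Numerator Σ_{t=1}^{10}(z_t−z̄)(z_{t+1}−z̄) = -1078.8500
Denominator Σ(z_t−z̄)² = 1336.1400
r_1 = -1078.8500 / 1336.1400 = -0.807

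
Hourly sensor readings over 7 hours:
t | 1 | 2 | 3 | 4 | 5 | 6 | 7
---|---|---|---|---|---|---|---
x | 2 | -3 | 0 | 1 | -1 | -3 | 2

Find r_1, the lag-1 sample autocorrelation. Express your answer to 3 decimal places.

-0.430

Mean x̄ = (2 − 3 + 0 + 1 − 1 − 3 + 2)/7 = -0.2857
Deviations from mean: 2.2857, -2.7143, 0.2857, 1.2857, -0.7143, -2.7143, 2.2857
Σ(x_t−x̄)(x_{t+1}−x̄) = (-6.2041) + (-0.7755) + (0.3673) + (-0.9184) + (1.9388) + (-6.2041) = -11.7959
Denominator Σ(x_t−x̄)² = 27.4286
r_1 = -11.7959 / 27.4286 = -0.430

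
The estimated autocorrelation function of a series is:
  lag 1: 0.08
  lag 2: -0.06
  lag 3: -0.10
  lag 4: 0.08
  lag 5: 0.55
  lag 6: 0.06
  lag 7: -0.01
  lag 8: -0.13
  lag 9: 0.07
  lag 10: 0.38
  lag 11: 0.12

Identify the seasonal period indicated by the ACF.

5

The largest autocorrelation is r_5 = 0.55, with a weaker echo at lag 10 (0.38); the remaining lags stay at or below 0.12.
The dominant spike at lag 5 indicates a seasonal period of 5.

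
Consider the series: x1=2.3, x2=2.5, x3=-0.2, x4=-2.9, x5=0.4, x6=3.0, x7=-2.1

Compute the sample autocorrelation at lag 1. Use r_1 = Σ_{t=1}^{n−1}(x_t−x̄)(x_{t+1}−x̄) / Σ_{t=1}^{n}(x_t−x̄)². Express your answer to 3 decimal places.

Mean x̄ = (2.3 + 2.5 − 0.2 − 2.9 + 0.4 + 3.0 − 2.1)/7 = 0.4286
Numerator Σ_{t=1}^{6}(x_t−x̄)(x_{t+1}−x̄) = -1.8137
Denominator Σ(x_t−x̄)² = 32.2743
r_1 = -1.8137 / 32.2743 = -0.056

-0.056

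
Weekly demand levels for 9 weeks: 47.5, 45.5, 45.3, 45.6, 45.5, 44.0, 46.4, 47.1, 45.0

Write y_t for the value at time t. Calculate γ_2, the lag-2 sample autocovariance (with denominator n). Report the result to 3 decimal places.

Mean ȳ = (47.5 + 45.5 + 45.3 + 45.6 + 45.5 + 44.0 + 46.4 + 47.1 + 45.0)/9 = 45.7667
Σ_{t=1}^{7}(y_t−ȳ)(y_{t+2}−ȳ) = -3.3556
γ_2 = -3.3556 / 9 = -0.373

-0.373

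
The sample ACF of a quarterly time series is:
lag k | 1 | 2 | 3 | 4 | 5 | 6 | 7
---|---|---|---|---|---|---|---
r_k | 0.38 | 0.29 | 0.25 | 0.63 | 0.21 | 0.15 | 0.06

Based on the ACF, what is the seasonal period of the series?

4

The largest autocorrelation is r_4 = 0.63; the remaining lags stay at or below 0.38. The elevated value at lag 1 (0.38), dropping to 0.29 at lag 2, reflects decaying short-term dependence rather than seasonality.
The dominant spike at lag 4 indicates a seasonal period of 4.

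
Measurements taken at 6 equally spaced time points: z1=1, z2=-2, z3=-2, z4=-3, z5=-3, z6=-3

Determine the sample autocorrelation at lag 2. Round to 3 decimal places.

Mean z̄ = (1 − 2 − 2 − 3 − 3 − 3)/6 = -2.0000
Deviations from mean: 3.0000, 0.0000, 0.0000, -1.0000, -1.0000, -1.0000
Σ(z_t−z̄)(z_{t+2}−z̄) = (0.0000) + (0.0000) + (0.0000) + (1.0000) = 1.0000
Denominator Σ(z_t−z̄)² = 12.0000
r_2 = 1.0000 / 12.0000 = 0.083

0.083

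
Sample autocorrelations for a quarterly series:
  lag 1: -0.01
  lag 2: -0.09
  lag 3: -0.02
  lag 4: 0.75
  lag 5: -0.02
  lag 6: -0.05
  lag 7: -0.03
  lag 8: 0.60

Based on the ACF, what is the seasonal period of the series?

The largest autocorrelation is r_4 = 0.75, with a weaker echo at lag 8 (0.60); the remaining lags stay at or below -0.01.
The dominant spike at lag 4 indicates a seasonal period of 4.

4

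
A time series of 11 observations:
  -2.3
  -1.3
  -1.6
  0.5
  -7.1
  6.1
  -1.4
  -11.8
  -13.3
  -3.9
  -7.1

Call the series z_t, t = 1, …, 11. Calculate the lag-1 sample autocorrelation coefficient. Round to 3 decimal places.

Mean z̄ = (-2.3 − 1.3 − 1.6 + 0.5 − 7.1 + 6.1 − 1.4 − 11.8 − 13.3 − 3.9 − 7.1)/11 = -3.9273
Numerator Σ_{t=1}^{10}(z_t−z̄)(z_{t+1}−z̄) = 53.7247
Denominator Σ(z_t−z̄)² = 311.4618
r_1 = 53.7247 / 311.4618 = 0.172

0.172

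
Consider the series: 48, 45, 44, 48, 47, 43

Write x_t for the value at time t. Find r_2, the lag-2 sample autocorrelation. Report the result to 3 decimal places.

-0.616

Mean x̄ = (48 + 45 + 44 + 48 + 47 + 43)/6 = 45.8333
Deviations from mean: 2.1667, -0.8333, -1.8333, 2.1667, 1.1667, -2.8333
Σ(x_t−x̄)(x_{t+2}−x̄) = (-3.9722) + (-1.8056) + (-2.1389) + (-6.1389) = -14.0556
Denominator Σ(x_t−x̄)² = 22.8333
r_2 = -14.0556 / 22.8333 = -0.616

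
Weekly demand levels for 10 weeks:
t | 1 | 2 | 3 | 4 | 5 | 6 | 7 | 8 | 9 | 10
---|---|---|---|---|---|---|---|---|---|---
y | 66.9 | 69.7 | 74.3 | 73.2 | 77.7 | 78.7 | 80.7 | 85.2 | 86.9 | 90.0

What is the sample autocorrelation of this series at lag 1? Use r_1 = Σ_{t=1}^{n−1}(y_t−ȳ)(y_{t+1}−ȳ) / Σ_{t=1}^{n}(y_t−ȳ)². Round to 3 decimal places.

Mean ȳ = (66.9 + 69.7 + 74.3 + 73.2 + 77.7 + 78.7 + 80.7 + 85.2 + 86.9 + 90.0)/10 = 78.3300
Numerator Σ_{t=1}^{9}(y_t−ȳ)(y_{t+1}−ȳ) = 333.1391
Denominator Σ(y_t−ȳ)² = 510.6610
r_1 = 333.1391 / 510.6610 = 0.652

0.652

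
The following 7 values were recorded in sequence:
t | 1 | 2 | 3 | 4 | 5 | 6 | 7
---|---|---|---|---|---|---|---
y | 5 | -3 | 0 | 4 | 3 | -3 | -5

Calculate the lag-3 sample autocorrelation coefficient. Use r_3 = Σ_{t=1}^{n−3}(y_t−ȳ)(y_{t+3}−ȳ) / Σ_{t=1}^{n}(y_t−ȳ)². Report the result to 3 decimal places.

-0.104

Mean ȳ = (5 − 3 + 0 + 4 + 3 − 3 − 5)/7 = 0.1429
Σ(y_t−ȳ)(y_{t+3}−ȳ) = (18.7347) + (-8.9796) + (0.4490) + (-19.8367) = -9.6327
Denominator Σ(y_t−ȳ)² = 92.8571
r_3 = -9.6327 / 92.8571 = -0.104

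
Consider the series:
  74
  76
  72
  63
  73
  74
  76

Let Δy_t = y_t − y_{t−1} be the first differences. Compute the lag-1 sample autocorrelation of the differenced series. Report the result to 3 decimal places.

-0.241

First differences Δy: 2, -4, -9, 10, 1, 2
Mean of differences = 0.3333
Numerator Σ(Δy_t−Δȳ)(Δy_{t+1}−Δȳ) = -49.4444
Denominator Σ(Δy_t−Δȳ)² = 205.3333
r_1(Δy) = -49.4444 / 205.3333 = -0.241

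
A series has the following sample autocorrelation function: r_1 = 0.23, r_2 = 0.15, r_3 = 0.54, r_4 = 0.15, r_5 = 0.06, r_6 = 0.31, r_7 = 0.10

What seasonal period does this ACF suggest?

The largest autocorrelation is r_3 = 0.54, with a weaker echo at lag 6 (0.31); the remaining lags stay at or below 0.23. The elevated value at lag 1 (0.23), dropping to 0.15 at lag 2, reflects decaying short-term dependence rather than seasonality.
The dominant spike at lag 3 indicates a seasonal period of 3.

3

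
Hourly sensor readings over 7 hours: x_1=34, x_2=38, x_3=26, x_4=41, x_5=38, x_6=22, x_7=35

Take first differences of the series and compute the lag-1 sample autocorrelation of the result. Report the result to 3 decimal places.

First differences Δx: 4, -12, 15, -3, -16, 13
Mean of differences = 0.1667
Numerator Σ(Δx_t−Δx̄)(Δx_{t+1}−Δx̄) = -430.3611
Denominator Σ(Δx_t−Δx̄)² = 818.8333
r_1(Δx) = -430.3611 / 818.8333 = -0.526

-0.526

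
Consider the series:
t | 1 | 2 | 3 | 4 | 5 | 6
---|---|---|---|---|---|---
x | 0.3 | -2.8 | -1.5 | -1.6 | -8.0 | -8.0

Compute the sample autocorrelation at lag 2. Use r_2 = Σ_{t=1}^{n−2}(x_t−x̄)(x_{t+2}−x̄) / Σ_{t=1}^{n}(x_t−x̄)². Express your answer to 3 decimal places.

-0.131

Mean x̄ = (0.3 − 2.8 − 1.5 − 1.6 − 8.0 − 8.0)/6 = -3.6000
Deviations from mean: 3.9000, 0.8000, 2.1000, 2.0000, -4.4000, -4.4000
Σ(x_t−x̄)(x_{t+2}−x̄) = (8.1900) + (1.6000) + (-9.2400) + (-8.8000) = -8.2500
Denominator Σ(x_t−x̄)² = 62.9800
r_2 = -8.2500 / 62.9800 = -0.131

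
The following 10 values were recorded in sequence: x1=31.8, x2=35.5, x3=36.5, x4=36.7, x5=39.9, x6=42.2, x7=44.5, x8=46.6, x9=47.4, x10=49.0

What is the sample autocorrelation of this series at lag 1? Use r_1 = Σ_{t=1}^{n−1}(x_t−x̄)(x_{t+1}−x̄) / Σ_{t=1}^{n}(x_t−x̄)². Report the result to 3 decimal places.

Mean x̄ = (31.8 + 35.5 + 36.5 + 36.7 + 39.9 + 42.2 + 44.5 + 46.6 + 47.4 + 49.0)/10 = 41.0100
Numerator Σ_{t=1}^{9}(x_t−x̄)(x_{t+1}−x̄) = 208.9369
Denominator Σ(x_t−x̄)² = 304.8490
r_1 = 208.9369 / 304.8490 = 0.685

0.685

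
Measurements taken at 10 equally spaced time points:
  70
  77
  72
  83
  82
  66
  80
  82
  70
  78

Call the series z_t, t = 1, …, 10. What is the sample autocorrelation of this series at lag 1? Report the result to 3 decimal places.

-0.364

Mean z̄ = (70 + 77 + 72 + 83 + 82 + 66 + 80 + 82 + 70 + 78)/10 = 76.0000
Numerator Σ_{t=1}^{9}(z_t−z̄)(z_{t+1}−z̄) = -120.0000
Denominator Σ(z_t−z̄)² = 330.0000
r_1 = -120.0000 / 330.0000 = -0.364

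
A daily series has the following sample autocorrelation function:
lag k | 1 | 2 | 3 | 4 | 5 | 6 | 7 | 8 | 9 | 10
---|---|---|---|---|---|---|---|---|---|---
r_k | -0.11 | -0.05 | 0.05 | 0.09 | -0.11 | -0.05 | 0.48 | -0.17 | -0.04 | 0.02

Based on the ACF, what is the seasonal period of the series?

7

The largest autocorrelation is r_7 = 0.48; the remaining lags stay at or below 0.09.
The dominant spike at lag 7 indicates a seasonal period of 7.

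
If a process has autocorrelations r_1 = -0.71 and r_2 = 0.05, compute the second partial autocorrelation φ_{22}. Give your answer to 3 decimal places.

-0.916

φ_{22} = (r_2 − r_1²) / (1 − r_1²)
r_1² = (-0.71)² = 0.5041
Numerator = 0.05 − 0.5041 = -0.4541; denominator = 1 − 0.5041 = 0.4959
φ_{22} = -0.4541 / 0.4959 = -0.916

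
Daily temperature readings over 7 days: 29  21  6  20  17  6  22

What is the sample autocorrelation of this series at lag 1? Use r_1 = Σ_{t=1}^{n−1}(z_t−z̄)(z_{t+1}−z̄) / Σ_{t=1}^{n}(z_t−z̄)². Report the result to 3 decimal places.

Mean z̄ = (29 + 21 + 6 + 20 + 17 + 6 + 22)/7 = 17.2857
Deviations from mean: 11.7143, 3.7143, -11.2857, 2.7143, -0.2857, -11.2857, 4.7143
Σ(z_t−z̄)(z_{t+1}−z̄) = (43.5102) + (-41.9184) + (-30.6327) + (-0.7755) + (3.2245) + (-53.2041) = -79.7959
Denominator Σ(z_t−z̄)² = 435.4286
r_1 = -79.7959 / 435.4286 = -0.183

-0.183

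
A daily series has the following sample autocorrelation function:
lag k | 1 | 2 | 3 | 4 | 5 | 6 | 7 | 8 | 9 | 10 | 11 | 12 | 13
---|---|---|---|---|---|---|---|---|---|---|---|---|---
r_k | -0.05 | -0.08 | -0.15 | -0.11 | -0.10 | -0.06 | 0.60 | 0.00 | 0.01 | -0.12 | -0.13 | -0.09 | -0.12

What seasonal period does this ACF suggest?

7

The largest autocorrelation is r_7 = 0.60; the remaining lags stay at or below 0.01.
The dominant spike at lag 7 indicates a seasonal period of 7.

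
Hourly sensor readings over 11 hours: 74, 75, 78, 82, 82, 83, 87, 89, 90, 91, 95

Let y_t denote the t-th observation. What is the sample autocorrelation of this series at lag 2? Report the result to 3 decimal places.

0.428

Mean ȳ = (74 + 75 + 78 + 82 + 82 + 83 + 87 + 89 + 90 + 91 + 95)/11 = 84.1818
Numerator Σ_{t=1}^{9}(y_t−ȳ)(y_{t+2}−ȳ) = 199.3884
Denominator Σ(y_t−ȳ)² = 465.6364
r_2 = 199.3884 / 465.6364 = 0.428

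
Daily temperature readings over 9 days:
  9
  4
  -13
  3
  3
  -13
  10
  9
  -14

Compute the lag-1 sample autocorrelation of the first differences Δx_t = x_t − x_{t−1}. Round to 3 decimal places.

First differences Δx: -5, -17, 16, 0, -16, 23, -1, -23
Mean of differences = -2.8750
Numerator Σ(Δx_t−Δx̄)(Δx_{t+1}−Δx̄) = -548.8906
Denominator Σ(Δx_t−Δx̄)² = 1818.8750
r_1(Δx) = -548.8906 / 1818.8750 = -0.302

-0.302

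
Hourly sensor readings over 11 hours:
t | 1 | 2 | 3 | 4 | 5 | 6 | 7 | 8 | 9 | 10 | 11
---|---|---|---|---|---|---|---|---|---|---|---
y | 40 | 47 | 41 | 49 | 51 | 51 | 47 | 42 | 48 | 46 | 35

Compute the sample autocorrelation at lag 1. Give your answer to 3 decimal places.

0.050

Mean ȳ = (40 + 47 + 41 + 49 + 51 + 51 + 47 + 42 + 48 + 46 + 35)/11 = 45.1818
Numerator Σ_{t=1}^{10}(y_t−ȳ)(y_{t+1}−ȳ) = 12.8760
Denominator Σ(y_t−ȳ)² = 255.6364
r_1 = 12.8760 / 255.6364 = 0.050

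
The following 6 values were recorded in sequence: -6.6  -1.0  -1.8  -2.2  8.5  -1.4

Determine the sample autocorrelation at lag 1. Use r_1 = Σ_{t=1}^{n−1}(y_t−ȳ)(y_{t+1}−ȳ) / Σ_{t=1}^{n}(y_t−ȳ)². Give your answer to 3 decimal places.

Mean ȳ = (-6.6 − 1.0 − 1.8 − 2.2 + 8.5 − 1.4)/6 = -0.7500
Deviations from mean: -5.8500, -0.2500, -1.0500, -1.4500, 9.2500, -0.6500
Numerator Σ_{t=1}^{5}(y_t−ȳ)(y_{t+1}−ȳ) = -16.1775
Denominator Σ(y_t−ȳ)² = 123.4750
r_1 = -16.1775 / 123.4750 = -0.131

-0.131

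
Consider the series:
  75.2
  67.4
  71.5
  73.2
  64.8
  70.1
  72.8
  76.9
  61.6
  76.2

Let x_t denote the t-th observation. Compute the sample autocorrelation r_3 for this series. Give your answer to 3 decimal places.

Mean x̄ = (75.2 + 67.4 + 71.5 + 73.2 + 64.8 + 70.1 + 72.8 + 76.9 + 61.6 + 76.2)/10 = 70.9700
Σ(x_t−x̄)(x_{t+3}−x̄) = (9.4329) + (22.0269) + (-0.4611) + (4.0809) + (-36.5881) + (8.1519) + (9.5709) = 16.2143
Denominator Σ(x_t−x̄)² = 228.3810
r_3 = 16.2143 / 228.3810 = 0.071

0.071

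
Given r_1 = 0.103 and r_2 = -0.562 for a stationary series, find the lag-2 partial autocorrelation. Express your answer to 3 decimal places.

φ_{22} = (r_2 − r_1²) / (1 − r_1²)
r_1² = (0.103)² = 0.010609
Numerator = -0.562 − 0.0106 = -0.5726; denominator = 1 − 0.0106 = 0.9894
φ_{22} = -0.5726 / 0.9894 = -0.579

-0.579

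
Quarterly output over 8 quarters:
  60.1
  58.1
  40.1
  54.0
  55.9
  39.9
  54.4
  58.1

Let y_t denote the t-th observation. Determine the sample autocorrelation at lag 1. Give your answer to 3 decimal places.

Mean ȳ = (60.1 + 58.1 + 40.1 + 54.0 + 55.9 + 39.9 + 54.4 + 58.1)/8 = 52.5750
Deviations from mean: 7.5250, 5.5250, -12.4750, 1.4250, 3.3250, -12.6750, 1.8250, 5.5250
Σ(y_t−ȳ)(y_{t+1}−ȳ) = (41.5756) + (-68.9244) + (-17.7769) + (4.7381) + (-42.1444) + (-23.1319) + (10.0831) = -95.5806
Denominator Σ(y_t−ȳ)² = 450.3750
r_1 = -95.5806 / 450.3750 = -0.212

-0.212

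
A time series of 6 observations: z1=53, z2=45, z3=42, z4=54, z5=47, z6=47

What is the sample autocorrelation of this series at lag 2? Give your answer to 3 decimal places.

-0.444

Mean z̄ = (53 + 45 + 42 + 54 + 47 + 47)/6 = 48.0000
Deviations from mean: 5.0000, -3.0000, -6.0000, 6.0000, -1.0000, -1.0000
Σ(z_t−z̄)(z_{t+2}−z̄) = (-30.0000) + (-18.0000) + (6.0000) + (-6.0000) = -48.0000
Denominator Σ(z_t−z̄)² = 108.0000
r_2 = -48.0000 / 108.0000 = -0.444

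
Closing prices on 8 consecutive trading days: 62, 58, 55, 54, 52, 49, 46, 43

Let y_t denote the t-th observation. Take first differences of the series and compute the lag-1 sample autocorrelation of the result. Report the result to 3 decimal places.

First differences Δy: -4, -3, -1, -2, -3, -3, -3
Mean of differences = -2.7143
Numerator Σ(Δy_t−Δȳ)(Δy_{t+1}−Δȳ) = 1.0612
Denominator Σ(Δy_t−Δȳ)² = 5.4286
r_1(Δy) = 1.0612 / 5.4286 = 0.195

0.195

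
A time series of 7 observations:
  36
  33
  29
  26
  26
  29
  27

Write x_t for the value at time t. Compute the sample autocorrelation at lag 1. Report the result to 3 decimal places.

Mean x̄ = (36 + 33 + 29 + 26 + 26 + 29 + 27)/7 = 29.4286
Deviations from mean: 6.5714, 3.5714, -0.4286, -3.4286, -3.4286, -0.4286, -2.4286
Σ(x_t−x̄)(x_{t+1}−x̄) = (23.4694) + (-1.5306) + (1.4694) + (11.7551) + (1.4694) + (1.0408) = 37.6735
Denominator Σ(x_t−x̄)² = 85.7143
r_1 = 37.6735 / 85.7143 = 0.440

0.440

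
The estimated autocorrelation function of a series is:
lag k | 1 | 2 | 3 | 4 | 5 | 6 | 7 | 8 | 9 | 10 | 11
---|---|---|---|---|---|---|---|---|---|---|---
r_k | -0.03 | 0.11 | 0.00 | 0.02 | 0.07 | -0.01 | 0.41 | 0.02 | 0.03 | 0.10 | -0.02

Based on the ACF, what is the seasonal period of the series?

The largest autocorrelation is r_7 = 0.41; the remaining lags stay at or below 0.11.
The dominant spike at lag 7 indicates a seasonal period of 7.

7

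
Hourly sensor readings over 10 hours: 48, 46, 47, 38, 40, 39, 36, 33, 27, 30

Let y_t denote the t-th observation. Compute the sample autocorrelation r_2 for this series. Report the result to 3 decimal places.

0.343

Mean ȳ = (48 + 46 + 47 + 38 + 40 + 39 + 36 + 33 + 27 + 30)/10 = 38.4000
Numerator Σ_{t=1}^{8}(y_t−ȳ)(y_{t+2}−ȳ) = 158.6800
Denominator Σ(y_t−ȳ)² = 462.4000
r_2 = 158.6800 / 462.4000 = 0.343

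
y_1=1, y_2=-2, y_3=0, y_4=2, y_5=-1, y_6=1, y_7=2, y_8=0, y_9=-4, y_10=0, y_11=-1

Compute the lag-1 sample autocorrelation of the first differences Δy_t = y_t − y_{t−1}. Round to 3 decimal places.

-0.379

First differences Δy: -3, 2, 2, -3, 2, 1, -2, -4, 4, -1
Mean of differences = -0.2000
Numerator Σ(Δy_t−Δȳ)(Δy_{t+1}−Δȳ) = -25.6400
Denominator Σ(Δy_t−Δȳ)² = 67.6000
r_1(Δy) = -25.6400 / 67.6000 = -0.379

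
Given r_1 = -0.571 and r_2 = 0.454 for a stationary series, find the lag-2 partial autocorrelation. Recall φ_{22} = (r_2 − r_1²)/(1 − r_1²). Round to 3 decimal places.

φ_{22} = (r_2 − r_1²) / (1 − r_1²)
r_1² = (-0.571)² = 0.326041
Numerator = 0.454 − 0.3260 = 0.1280; denominator = 1 − 0.3260 = 0.6740
φ_{22} = 0.1280 / 0.6740 = 0.190

0.190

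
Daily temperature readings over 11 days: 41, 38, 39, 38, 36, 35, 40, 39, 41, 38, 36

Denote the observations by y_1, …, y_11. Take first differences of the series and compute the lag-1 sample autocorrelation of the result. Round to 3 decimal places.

-0.217

First differences Δy: -3, 1, -1, -2, -1, 5, -1, 2, -3, -2
Mean of differences = -0.5000
Numerator Σ(Δy_t−Δȳ)(Δy_{t+1}−Δȳ) = -12.2500
Denominator Σ(Δy_t−Δȳ)² = 56.5000
r_1(Δy) = -12.2500 / 56.5000 = -0.217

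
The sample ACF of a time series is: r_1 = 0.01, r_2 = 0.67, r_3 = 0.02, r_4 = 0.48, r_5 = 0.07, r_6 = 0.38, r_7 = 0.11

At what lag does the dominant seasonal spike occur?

2

The largest autocorrelation is r_2 = 0.67, with weaker echoes at lags 4 (0.48) and 6 (0.38); the remaining lags stay at or below 0.11.
The dominant spike at lag 2 indicates a seasonal period of 2.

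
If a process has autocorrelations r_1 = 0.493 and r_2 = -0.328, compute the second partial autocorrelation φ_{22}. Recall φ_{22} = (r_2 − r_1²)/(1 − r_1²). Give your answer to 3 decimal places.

φ_{22} = (r_2 − r_1²) / (1 − r_1²)
r_1² = (0.493)² = 0.243049
Numerator = -0.328 − 0.2430 = -0.5710; denominator = 1 − 0.2430 = 0.7570
φ_{22} = -0.5710 / 0.7570 = -0.754

-0.754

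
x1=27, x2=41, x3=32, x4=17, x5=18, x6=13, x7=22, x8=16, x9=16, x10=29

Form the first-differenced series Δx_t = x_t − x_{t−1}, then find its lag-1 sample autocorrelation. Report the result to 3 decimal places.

-0.128

First differences Δx: 14, -9, -15, 1, -5, 9, -6, 0, 13
Mean of differences = 0.2222
Numerator Σ(Δx_t−Δx̄)(Δx_{t+1}−Δx̄) = -104.4938
Denominator Σ(Δx_t−Δx̄)² = 813.5556
r_1(Δx) = -104.4938 / 813.5556 = -0.128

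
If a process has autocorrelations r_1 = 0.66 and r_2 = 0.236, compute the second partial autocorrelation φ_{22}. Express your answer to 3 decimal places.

-0.354

φ_{22} = (r_2 − r_1²) / (1 − r_1²)
r_1² = (0.66)² = 0.4356
Numerator = 0.236 − 0.4356 = -0.1996; denominator = 1 − 0.4356 = 0.5644
φ_{22} = -0.1996 / 0.5644 = -0.354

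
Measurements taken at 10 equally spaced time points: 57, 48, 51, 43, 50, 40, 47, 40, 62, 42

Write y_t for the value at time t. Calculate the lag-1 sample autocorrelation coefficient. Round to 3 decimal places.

-0.460

Mean ȳ = (57 + 48 + 51 + 43 + 50 + 40 + 47 + 40 + 62 + 42)/10 = 48.0000
Numerator Σ_{t=1}^{9}(y_t−ȳ)(y_{t+1}−ȳ) = -221.0000
Denominator Σ(y_t−ȳ)² = 480.0000
r_1 = -221.0000 / 480.0000 = -0.460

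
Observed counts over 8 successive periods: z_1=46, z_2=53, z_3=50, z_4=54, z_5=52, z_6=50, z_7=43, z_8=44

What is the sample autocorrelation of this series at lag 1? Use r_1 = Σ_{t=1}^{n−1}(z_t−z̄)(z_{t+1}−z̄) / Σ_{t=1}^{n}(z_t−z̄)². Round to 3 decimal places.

0.320

Mean z̄ = (46 + 53 + 50 + 54 + 52 + 50 + 43 + 44)/8 = 49.0000
Deviations from mean: -3.0000, 4.0000, 1.0000, 5.0000, 3.0000, 1.0000, -6.0000, -5.0000
Σ(z_t−z̄)(z_{t+1}−z̄) = (-12.0000) + (4.0000) + (5.0000) + (15.0000) + (3.0000) + (-6.0000) + (30.0000) = 39.0000
Denominator Σ(z_t−z̄)² = 122.0000
r_1 = 39.0000 / 122.0000 = 0.320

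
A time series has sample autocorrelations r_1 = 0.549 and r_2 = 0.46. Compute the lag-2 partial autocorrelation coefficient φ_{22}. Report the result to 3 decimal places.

0.227

φ_{22} = (r_2 − r_1²) / (1 − r_1²)
r_1² = (0.549)² = 0.301401
Numerator = 0.46 − 0.3014 = 0.1586; denominator = 1 − 0.3014 = 0.6986
φ_{22} = 0.1586 / 0.6986 = 0.227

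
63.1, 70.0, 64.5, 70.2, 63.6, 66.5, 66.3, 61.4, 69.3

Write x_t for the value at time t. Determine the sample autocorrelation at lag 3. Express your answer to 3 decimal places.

Mean x̄ = (63.1 + 70.0 + 64.5 + 70.2 + 63.6 + 66.5 + 66.3 + 61.4 + 69.3)/9 = 66.1000
Numerator Σ_{t=1}^{6}(x_t−x̄)(x_{t+3}−x̄) = -8.8400
Denominator Σ(x_t−x̄)² = 82.3600
r_3 = -8.8400 / 82.3600 = -0.107

-0.107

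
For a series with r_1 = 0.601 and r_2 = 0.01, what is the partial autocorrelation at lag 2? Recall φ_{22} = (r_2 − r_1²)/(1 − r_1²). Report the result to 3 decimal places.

-0.550

φ_{22} = (r_2 − r_1²) / (1 − r_1²)
r_1² = (0.601)² = 0.361201
Numerator = 0.01 − 0.3612 = -0.3512; denominator = 1 − 0.3612 = 0.6388
φ_{22} = -0.3512 / 0.6388 = -0.550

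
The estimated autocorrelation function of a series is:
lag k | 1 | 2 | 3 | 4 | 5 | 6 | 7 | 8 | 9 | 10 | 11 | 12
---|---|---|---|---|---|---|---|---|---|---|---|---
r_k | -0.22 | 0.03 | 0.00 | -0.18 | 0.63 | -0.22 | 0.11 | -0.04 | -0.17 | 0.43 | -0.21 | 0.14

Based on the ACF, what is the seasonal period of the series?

5

The largest autocorrelation is r_5 = 0.63, with a weaker echo at lag 10 (0.43); the remaining lags stay at or below 0.14.
The dominant spike at lag 5 indicates a seasonal period of 5.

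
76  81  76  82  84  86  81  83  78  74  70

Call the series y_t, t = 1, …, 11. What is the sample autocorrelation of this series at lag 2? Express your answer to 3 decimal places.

Mean ȳ = (76 + 81 + 76 + 82 + 84 + 86 + 81 + 83 + 78 + 74 + 70)/11 = 79.1818
Numerator Σ_{t=1}^{9}(y_t−ȳ)(y_{t+2}−ȳ) = 42.8430
Denominator Σ(y_t−ȳ)² = 231.6364
r_2 = 42.8430 / 231.6364 = 0.185

0.185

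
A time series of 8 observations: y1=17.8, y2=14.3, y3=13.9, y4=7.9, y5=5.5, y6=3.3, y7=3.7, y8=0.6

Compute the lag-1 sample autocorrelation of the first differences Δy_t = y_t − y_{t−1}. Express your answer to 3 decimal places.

-0.404

First differences Δy: -3.5, -0.4, -6.0, -2.4, -2.2, 0.4, -3.1
Mean of differences = -2.4571
Numerator Σ(Δy_t−Δȳ)(Δy_{t+1}−Δȳ) = -10.7233
Denominator Σ(Δy_t−Δȳ)² = 26.5171
r_1(Δy) = -10.7233 / 26.5171 = -0.404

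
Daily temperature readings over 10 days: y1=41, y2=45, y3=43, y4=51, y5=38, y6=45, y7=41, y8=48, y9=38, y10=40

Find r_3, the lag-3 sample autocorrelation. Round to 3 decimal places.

Mean ȳ = (41 + 45 + 43 + 51 + 38 + 45 + 41 + 48 + 38 + 40)/10 = 43.0000
Numerator Σ_{t=1}^{7}(y_t−ȳ)(y_{t+3}−ȳ) = -71.0000
Denominator Σ(y_t−ȳ)² = 164.0000
r_3 = -71.0000 / 164.0000 = -0.433

-0.433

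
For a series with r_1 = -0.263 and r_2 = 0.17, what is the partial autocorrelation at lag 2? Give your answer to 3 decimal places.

0.108

φ_{22} = (r_2 − r_1²) / (1 − r_1²)
r_1² = (-0.263)² = 0.069169
Numerator = 0.17 − 0.0692 = 0.1008; denominator = 1 − 0.0692 = 0.9308
φ_{22} = 0.1008 / 0.9308 = 0.108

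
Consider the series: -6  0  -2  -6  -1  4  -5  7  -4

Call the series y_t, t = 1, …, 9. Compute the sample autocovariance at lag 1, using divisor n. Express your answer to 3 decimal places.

Mean ȳ = (-6 + 0 − 2 − 6 − 1 + 4 − 5 + 7 − 4)/9 = -1.4444
Σ_{t=1}^{8}(y_t−ȳ)(y_{t+1}−ȳ) = -75.4198
γ_1 = -75.4198 / 9 = -8.380

-8.380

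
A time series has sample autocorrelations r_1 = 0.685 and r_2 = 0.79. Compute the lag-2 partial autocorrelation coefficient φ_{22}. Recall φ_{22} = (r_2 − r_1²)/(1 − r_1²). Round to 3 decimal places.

0.604

φ_{22} = (r_2 − r_1²) / (1 − r_1²)
r_1² = (0.685)² = 0.469225
Numerator = 0.79 − 0.4692 = 0.3208; denominator = 1 − 0.4692 = 0.5308
φ_{22} = 0.3208 / 0.5308 = 0.604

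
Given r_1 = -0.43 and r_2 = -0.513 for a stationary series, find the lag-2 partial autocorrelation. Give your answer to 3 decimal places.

-0.856

φ_{22} = (r_2 − r_1²) / (1 − r_1²)
r_1² = (-0.43)² = 0.1849
Numerator = -0.513 − 0.1849 = -0.6979; denominator = 1 − 0.1849 = 0.8151
φ_{22} = -0.6979 / 0.8151 = -0.856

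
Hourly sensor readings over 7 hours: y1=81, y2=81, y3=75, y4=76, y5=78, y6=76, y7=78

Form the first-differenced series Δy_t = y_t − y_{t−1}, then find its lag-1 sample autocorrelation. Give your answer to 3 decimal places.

First differences Δy: 0, -6, 1, 2, -2, 2
Mean of differences = -0.5000
Numerator Σ(Δy_t−Δȳ)(Δy_{t+1}−Δȳ) = -14.7500
Denominator Σ(Δy_t−Δȳ)² = 47.5000
r_1(Δy) = -14.7500 / 47.5000 = -0.311

-0.311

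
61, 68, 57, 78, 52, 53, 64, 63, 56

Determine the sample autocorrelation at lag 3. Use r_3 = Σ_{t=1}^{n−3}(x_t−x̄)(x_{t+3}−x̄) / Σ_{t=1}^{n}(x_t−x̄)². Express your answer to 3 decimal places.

Mean x̄ = (61 + 68 + 57 + 78 + 52 + 53 + 64 + 63 + 56)/9 = 61.3333
Σ(x_t−x̄)(x_{t+3}−x̄) = (-5.5556) + (-62.2222) + (36.1111) + (44.4444) + (-15.5556) + (44.4444) = 41.6667
Denominator Σ(x_t−x̄)² = 536.0000
r_3 = 41.6667 / 536.0000 = 0.078

0.078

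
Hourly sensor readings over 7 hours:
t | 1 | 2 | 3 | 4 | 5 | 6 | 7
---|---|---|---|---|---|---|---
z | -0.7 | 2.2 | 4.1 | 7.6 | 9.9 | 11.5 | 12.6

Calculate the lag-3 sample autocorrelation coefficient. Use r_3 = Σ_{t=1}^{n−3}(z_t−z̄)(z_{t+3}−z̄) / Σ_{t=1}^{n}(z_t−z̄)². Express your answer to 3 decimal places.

Mean z̄ = (-0.7 + 2.2 + 4.1 + 7.6 + 9.9 + 11.5 + 12.6)/7 = 6.7429
Σ(z_t−z̄)(z_{t+3}−z̄) = (-6.3796) + (-14.3424) + (-12.5724) + (5.0204) = -28.2741
Denominator Σ(z_t−z̄)² = 150.6571
r_3 = -28.2741 / 150.6571 = -0.188

-0.188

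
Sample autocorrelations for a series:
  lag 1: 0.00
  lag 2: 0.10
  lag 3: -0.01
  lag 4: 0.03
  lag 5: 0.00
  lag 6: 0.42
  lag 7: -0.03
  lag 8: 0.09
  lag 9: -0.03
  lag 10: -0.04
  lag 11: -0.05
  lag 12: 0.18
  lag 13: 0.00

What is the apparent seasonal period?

6

The largest autocorrelation is r_6 = 0.42, with a weaker echo at lag 12 (0.18); the remaining lags stay at or below 0.10.
The dominant spike at lag 6 indicates a seasonal period of 6.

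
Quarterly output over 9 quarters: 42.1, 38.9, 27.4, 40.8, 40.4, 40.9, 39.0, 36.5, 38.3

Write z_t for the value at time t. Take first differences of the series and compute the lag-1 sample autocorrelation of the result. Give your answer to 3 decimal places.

-0.374

First differences Δz: -3.2, -11.5, 13.4, -0.4, 0.5, -1.9, -2.5, 1.8
Mean of differences = -0.4750
Numerator Σ(Δz_t−Δz̄)(Δz_{t+1}−Δz̄) = -124.9256
Denominator Σ(Δz_t−Δz̄)² = 333.7550
r_1(Δz) = -124.9256 / 333.7550 = -0.374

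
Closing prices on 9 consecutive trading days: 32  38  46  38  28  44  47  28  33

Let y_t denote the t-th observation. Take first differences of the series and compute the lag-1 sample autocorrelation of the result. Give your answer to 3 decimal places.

First differences Δy: 6, 8, -8, -10, 16, 3, -19, 5
Mean of differences = 0.1250
Numerator Σ(Δy_t−Δȳ)(Δy_{t+1}−Δȳ) = -198.7656
Denominator Σ(Δy_t−Δȳ)² = 914.8750
r_1(Δy) = -198.7656 / 914.8750 = -0.217

-0.217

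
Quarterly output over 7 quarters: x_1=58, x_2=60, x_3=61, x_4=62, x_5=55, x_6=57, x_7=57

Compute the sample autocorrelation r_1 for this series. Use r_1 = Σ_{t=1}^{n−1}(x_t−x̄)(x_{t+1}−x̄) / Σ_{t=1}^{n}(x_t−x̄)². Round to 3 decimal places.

0.181

Mean x̄ = (58 + 60 + 61 + 62 + 55 + 57 + 57)/7 = 58.5714
Deviations from mean: -0.5714, 1.4286, 2.4286, 3.4286, -3.5714, -1.5714, -1.5714
Σ(x_t−x̄)(x_{t+1}−x̄) = (-0.8163) + (3.4694) + (8.3265) + (-12.2449) + (5.6122) + (2.4694) = 6.8163
Denominator Σ(x_t−x̄)² = 37.7143
r_1 = 6.8163 / 37.7143 = 0.181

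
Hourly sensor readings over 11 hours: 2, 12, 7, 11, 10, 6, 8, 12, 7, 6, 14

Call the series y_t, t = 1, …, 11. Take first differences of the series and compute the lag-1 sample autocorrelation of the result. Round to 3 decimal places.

First differences Δy: 10, -5, 4, -1, -4, 2, 4, -5, -1, 8
Mean of differences = 1.2000
Numerator Σ(Δy_t−Δȳ)(Δy_{t+1}−Δȳ) = -87.2400
Denominator Σ(Δy_t−Δȳ)² = 253.6000
r_1(Δy) = -87.2400 / 253.6000 = -0.344

-0.344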